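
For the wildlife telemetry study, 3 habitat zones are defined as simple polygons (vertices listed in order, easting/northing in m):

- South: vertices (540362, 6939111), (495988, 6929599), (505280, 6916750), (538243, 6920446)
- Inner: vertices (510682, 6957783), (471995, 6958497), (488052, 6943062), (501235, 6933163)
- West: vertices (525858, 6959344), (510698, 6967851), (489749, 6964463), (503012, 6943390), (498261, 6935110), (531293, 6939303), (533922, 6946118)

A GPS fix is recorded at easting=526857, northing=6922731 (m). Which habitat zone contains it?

South

Cast a ray rightward from (526857, 6922731). For each polygon, the edges (by vertex number in listed order) whose endpoints lie on opposite sides of northing = 6922731, where each meets that height, and whether that is right or left of the point:
South: 2–3 at easting≈500954.7 (left), 4–1 at easting≈538502.4 (right) → 1 crossing.
Inner: no edge straddles that height → 0 crossings.
West: no edge straddles that height → 0 crossings.
Only South has an odd count, so the point is inside South.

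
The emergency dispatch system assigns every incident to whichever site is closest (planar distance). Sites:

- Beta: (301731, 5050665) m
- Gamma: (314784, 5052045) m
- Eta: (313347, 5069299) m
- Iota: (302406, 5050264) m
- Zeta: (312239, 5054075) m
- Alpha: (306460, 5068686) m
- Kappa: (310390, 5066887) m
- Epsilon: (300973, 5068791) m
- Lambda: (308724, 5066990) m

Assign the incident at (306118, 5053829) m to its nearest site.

Squared distances to each site:
Beta: 29256665.000; Gamma: 78282212.000; Eta: 291579341.000; Iota: 26488169.000; Zeta: 37527157.000; Alpha: 220847413.000; Kappa: 188761348.000; Epsilon: 250332469.000; Lambda: 180003157.000.
Minimum at Iota.

Iota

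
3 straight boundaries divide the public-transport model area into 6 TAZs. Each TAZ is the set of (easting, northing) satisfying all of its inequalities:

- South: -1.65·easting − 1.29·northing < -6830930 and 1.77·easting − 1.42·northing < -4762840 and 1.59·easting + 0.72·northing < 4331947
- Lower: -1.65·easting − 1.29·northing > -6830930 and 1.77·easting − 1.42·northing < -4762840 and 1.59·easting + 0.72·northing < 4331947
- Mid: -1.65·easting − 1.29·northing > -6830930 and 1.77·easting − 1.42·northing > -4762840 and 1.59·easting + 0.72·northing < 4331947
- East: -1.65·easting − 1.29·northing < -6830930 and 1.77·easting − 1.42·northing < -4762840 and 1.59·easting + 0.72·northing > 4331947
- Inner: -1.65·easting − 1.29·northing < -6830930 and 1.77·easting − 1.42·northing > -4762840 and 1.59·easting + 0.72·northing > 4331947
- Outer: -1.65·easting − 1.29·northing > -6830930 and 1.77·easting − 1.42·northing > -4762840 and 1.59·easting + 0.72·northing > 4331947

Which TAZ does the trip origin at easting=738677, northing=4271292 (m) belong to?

-1.65·738677 − 1.29·4271292 = -6728783.730, which is > -6830930
1.77·738677 − 1.42·4271292 = -4757776.350, which is > -4762840
1.59·738677 + 0.72·4271292 = 4249826.670, which is < 4331947
This sign pattern matches Mid.

Mid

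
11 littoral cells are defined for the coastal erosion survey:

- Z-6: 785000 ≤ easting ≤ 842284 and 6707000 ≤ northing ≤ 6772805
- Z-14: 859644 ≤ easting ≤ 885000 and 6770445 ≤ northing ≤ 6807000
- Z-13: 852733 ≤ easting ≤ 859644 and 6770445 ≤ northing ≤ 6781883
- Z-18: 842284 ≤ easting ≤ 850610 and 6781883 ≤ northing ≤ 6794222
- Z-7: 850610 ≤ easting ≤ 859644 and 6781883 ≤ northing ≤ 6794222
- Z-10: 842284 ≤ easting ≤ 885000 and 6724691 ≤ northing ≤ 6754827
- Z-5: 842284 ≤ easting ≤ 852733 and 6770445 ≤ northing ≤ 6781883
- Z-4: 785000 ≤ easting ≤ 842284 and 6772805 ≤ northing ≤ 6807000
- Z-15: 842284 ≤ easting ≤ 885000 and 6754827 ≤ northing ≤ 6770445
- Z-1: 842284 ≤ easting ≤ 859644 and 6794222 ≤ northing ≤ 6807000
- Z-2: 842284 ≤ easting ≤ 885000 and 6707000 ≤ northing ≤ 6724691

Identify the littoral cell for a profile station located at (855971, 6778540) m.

Z-13

The point has easting = 855971 and northing = 6778540.
Only Z-13 satisfies 852733 ≤ easting ≤ 859644 and 6770445 ≤ northing ≤ 6781883.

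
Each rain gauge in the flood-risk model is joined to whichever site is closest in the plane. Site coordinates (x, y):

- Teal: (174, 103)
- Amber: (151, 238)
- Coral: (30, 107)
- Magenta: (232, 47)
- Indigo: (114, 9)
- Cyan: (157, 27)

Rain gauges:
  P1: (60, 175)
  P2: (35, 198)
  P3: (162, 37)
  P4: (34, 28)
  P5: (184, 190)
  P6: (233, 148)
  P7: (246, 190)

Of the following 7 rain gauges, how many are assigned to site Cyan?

P1 → Coral
P2 → Coral
P3 → Cyan
P4 → Coral
P5 → Amber
P6 → Teal
P7 → Amber
1 of the 7 goes to Cyan.

1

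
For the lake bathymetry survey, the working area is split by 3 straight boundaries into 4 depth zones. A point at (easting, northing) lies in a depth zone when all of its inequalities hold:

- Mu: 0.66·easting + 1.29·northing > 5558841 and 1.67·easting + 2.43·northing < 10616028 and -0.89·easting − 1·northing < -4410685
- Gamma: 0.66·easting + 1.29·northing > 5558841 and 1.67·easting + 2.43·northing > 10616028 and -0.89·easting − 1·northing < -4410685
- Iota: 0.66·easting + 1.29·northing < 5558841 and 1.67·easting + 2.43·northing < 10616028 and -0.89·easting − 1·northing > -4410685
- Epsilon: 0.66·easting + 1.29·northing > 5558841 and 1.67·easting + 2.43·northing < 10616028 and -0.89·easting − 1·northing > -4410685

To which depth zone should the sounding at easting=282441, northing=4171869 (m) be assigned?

0.66·282441 + 1.29·4171869 = 5568122.070, which is > 5558841
1.67·282441 + 2.43·4171869 = 10609318.140, which is < 10616028
-0.89·282441 − 1·4171869 = -4423241.490, which is < -4410685
This sign pattern matches Mu.

Mu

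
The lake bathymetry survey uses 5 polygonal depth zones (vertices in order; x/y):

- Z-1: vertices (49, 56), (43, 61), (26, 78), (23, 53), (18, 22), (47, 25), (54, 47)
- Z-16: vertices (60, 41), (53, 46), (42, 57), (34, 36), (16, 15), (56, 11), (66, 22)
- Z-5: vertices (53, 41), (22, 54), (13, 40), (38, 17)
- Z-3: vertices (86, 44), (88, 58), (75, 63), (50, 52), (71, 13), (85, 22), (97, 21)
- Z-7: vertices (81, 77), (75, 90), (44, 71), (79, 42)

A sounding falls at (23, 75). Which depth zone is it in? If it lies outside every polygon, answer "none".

Cast a ray rightward from (23, 75). For each polygon, the edges (by vertex number in listed order) whose endpoints lie on opposite sides of y = 75, where each meets that height, and whether that is right or left of the point:
Z-1: 2–3 at x≈29.0 (right), 3–4 at x≈25.6 (right) → 2 crossings.
Z-16: no edge straddles that height → 0 crossings.
Z-5: no edge straddles that height → 0 crossings.
Z-3: no edge straddles that height → 0 crossings.
Z-7: 2–3 at x≈50.5 (right), 4–1 at x≈80.9 (right) → 2 crossings.
All counts are even, so the point lies outside every listed polygon.

none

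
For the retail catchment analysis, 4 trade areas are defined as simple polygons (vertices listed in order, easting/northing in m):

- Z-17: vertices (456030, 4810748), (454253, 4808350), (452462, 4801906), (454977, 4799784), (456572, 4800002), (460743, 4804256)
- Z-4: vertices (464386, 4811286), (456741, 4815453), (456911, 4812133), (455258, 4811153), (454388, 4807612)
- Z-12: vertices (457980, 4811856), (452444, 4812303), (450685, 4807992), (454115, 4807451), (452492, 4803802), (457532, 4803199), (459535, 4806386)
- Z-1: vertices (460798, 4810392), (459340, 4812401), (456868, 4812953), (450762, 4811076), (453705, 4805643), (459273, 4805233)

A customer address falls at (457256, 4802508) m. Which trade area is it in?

Z-17

Cast a ray rightward from (457256, 4802508). For each polygon, the edges (by vertex number in listed order) whose endpoints lie on opposite sides of northing = 4802508, where each meets that height, and whether that is right or left of the point:
Z-17: 2–3 at easting≈452629.3 (left), 5–6 at easting≈459029.1 (right) → 1 crossing.
Z-4: no edge straddles that height → 0 crossings.
Z-12: no edge straddles that height → 0 crossings.
Z-1: no edge straddles that height → 0 crossings.
Only Z-17 has an odd count, so the point is inside Z-17.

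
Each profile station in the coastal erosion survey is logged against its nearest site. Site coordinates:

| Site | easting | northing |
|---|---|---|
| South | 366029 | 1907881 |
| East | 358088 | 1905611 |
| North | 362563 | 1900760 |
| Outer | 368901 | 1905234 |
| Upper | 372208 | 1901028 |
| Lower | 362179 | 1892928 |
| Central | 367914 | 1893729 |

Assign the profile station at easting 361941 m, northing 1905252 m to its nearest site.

East

Squared distances to each site:
South: 23623385.000; East: 14974490.000; North: 20564948.000; Outer: 48441924.000; Upper: 123253465.000; Lower: 151937620.000; Central: 168456258.000.
Minimum at East.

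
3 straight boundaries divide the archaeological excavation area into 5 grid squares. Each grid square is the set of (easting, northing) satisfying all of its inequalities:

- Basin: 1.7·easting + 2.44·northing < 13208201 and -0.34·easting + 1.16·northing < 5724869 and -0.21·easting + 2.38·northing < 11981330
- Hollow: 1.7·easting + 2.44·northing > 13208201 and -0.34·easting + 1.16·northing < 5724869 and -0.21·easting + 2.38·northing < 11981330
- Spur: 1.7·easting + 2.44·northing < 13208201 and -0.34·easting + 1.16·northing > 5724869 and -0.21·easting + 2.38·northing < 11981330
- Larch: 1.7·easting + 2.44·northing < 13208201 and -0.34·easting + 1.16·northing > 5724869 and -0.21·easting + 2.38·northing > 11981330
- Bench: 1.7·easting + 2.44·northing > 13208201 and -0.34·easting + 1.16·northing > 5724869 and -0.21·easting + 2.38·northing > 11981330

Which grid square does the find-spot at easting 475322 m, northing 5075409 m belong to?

Spur

1.7·475322 + 2.44·5075409 = 13192045.360, which is < 13208201
-0.34·475322 + 1.16·5075409 = 5725864.960, which is > 5724869
-0.21·475322 + 2.38·5075409 = 11979655.800, which is < 11981330
This sign pattern matches Spur.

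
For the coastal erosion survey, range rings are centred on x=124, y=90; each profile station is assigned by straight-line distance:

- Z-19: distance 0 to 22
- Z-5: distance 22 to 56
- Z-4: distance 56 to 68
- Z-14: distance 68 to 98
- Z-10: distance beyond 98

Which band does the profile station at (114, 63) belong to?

Distance = √((114−124)² + (63−90)²) = √(100.000 + 729.000) = 28.792.
22 ≤ 28.792 < 56 → Z-5.

Z-5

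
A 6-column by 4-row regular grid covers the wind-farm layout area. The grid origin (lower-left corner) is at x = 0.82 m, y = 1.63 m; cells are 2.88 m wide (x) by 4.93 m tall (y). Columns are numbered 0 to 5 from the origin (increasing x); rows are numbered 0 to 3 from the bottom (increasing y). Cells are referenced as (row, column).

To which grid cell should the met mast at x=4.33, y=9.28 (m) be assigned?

(1, 1)

Column index: ⌊(4.33 − 0.82) / 2.88⌋ = ⌊1.219⌋ = 1
Row offset from origin: ⌊(9.28 − 1.63) / 4.93⌋ = ⌊1.552⌋ = 1 → row 1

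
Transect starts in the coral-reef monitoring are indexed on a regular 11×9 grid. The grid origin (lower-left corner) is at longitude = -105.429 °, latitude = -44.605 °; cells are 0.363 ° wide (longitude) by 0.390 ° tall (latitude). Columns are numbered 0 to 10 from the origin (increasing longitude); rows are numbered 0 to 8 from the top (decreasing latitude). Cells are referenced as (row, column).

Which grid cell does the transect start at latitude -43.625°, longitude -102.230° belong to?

Column index: ⌊(-102.230 − -105.429) / 0.363⌋ = ⌊8.813⌋ = 8
Row offset from origin: ⌊(-43.625 − -44.605) / 0.390⌋ = ⌊2.513⌋ = 2 → row 6 (counted from top)

(6, 8)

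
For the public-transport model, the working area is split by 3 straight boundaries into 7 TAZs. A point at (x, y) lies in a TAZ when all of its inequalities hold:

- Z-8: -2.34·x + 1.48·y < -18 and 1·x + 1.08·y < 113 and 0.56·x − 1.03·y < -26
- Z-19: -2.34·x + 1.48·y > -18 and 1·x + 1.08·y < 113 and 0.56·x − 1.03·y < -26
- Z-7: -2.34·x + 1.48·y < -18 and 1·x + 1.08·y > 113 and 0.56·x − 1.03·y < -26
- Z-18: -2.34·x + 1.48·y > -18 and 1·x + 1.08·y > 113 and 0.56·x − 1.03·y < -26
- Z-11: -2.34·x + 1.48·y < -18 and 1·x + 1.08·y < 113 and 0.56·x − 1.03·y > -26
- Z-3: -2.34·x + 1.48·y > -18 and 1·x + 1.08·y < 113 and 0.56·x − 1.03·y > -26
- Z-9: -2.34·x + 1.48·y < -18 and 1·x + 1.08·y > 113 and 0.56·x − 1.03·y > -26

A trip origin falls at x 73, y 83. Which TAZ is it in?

Z-7

-2.34·73 + 1.48·83 = -47.980, which is < -18
1·73 + 1.08·83 = 162.640, which is > 113
0.56·73 − 1.03·83 = -44.610, which is < -26
This sign pattern matches Z-7.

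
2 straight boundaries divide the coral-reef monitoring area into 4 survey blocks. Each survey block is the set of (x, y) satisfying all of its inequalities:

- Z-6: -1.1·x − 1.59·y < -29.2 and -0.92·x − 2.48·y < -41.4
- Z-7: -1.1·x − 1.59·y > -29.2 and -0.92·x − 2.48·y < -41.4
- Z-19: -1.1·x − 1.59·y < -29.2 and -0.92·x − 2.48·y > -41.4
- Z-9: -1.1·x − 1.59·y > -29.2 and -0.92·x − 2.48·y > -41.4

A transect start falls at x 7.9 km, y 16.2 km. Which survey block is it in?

Z-6

-1.1·7.9 − 1.59·16.2 = -34.448, which is < -29.2
-0.92·7.9 − 2.48·16.2 = -47.444, which is < -41.4
This sign pattern matches Z-6.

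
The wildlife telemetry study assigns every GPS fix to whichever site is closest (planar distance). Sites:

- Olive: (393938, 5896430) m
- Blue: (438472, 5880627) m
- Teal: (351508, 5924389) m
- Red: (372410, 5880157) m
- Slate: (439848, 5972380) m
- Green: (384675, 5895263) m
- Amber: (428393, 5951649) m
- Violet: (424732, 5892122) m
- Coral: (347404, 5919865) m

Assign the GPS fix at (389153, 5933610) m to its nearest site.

Squared distances to each site:
Olive: 1405248625.000; Blue: 5239562050.000; Teal: 1502172866.000; Red: 3137551258.000; Slate: 4073095925.000; Green: 1490544893.000; Amber: 1865183121.000; Violet: 2987119385.000; Coral: 1931904026.000.
Minimum at Olive.

Olive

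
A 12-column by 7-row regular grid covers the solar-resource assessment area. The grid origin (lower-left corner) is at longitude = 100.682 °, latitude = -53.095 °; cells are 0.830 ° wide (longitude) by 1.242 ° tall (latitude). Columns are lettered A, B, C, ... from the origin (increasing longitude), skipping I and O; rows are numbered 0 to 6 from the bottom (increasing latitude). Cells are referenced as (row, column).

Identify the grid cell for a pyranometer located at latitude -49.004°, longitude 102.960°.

(3, C)

Column index: ⌊(102.960 − 100.682) / 0.830⌋ = ⌊2.745⌋ = 2 → column C
Row offset from origin: ⌊(-49.004 − -53.095) / 1.242⌋ = ⌊3.294⌋ = 3 → row 3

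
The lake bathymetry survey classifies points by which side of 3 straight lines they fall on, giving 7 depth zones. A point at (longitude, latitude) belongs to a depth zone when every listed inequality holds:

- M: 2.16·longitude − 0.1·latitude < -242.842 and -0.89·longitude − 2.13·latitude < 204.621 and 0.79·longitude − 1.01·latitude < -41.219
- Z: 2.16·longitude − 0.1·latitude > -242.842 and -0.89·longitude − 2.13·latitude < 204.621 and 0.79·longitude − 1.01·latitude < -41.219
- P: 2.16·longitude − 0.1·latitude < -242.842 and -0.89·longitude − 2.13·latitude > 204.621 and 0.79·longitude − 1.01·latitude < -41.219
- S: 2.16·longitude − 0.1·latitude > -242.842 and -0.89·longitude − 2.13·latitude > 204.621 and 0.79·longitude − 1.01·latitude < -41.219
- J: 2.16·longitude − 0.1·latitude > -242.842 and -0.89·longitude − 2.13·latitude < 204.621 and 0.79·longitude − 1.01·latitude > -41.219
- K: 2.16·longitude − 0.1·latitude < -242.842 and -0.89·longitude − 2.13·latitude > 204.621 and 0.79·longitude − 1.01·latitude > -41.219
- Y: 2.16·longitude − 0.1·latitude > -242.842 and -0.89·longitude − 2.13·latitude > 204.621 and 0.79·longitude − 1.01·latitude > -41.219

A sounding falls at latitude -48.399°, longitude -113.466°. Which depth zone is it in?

J

2.16·-113.466 − 0.1·-48.399 = -240.247, which is > -242.842
-0.89·-113.466 − 2.13·-48.399 = 204.075, which is < 204.621
0.79·-113.466 − 1.01·-48.399 = -40.755, which is > -41.219
This sign pattern matches J.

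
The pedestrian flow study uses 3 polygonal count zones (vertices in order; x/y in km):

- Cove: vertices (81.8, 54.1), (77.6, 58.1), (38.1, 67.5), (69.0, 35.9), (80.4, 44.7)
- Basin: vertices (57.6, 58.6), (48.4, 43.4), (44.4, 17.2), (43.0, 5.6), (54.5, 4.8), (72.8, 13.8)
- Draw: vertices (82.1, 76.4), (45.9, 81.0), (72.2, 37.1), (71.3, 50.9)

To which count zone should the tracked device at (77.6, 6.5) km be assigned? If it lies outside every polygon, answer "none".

none

Cast a ray rightward from (77.6, 6.5). For each polygon, the edges (by vertex number in listed order) whose endpoints lie on opposite sides of y = 6.5, where each meets that height, and whether that is right or left of the point:
Cove: no edge straddles that height → 0 crossings.
Basin: 3–4 at x≈43.11 (left), 5–6 at x≈57.96 (left) → 0 crossings.
Draw: no edge straddles that height → 0 crossings.
All counts are even, so the point lies outside every listed polygon.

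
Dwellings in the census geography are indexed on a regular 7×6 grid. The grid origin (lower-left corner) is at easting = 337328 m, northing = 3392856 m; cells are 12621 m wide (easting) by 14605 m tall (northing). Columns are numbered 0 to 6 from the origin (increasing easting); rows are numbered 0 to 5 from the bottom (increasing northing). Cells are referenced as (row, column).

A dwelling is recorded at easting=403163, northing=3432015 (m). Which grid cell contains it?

Column index: ⌊(403163 − 337328) / 12621⌋ = ⌊5.216⌋ = 5
Row offset from origin: ⌊(3432015 − 3392856) / 14605⌋ = ⌊2.681⌋ = 2 → row 2

(2, 5)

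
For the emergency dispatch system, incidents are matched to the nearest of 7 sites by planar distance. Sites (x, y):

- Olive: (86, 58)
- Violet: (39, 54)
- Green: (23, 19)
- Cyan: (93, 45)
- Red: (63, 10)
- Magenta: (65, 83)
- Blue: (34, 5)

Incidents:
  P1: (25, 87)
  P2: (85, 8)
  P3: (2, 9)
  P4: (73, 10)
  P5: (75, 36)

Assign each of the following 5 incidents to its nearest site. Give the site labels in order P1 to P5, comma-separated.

P1 → Violet (d²=1285.00)
P2 → Red (d²=488.00)
P3 → Green (d²=541.00)
P4 → Red (d²=100.00)
P5 → Cyan (d²=405.00)

Violet, Red, Green, Red, Cyan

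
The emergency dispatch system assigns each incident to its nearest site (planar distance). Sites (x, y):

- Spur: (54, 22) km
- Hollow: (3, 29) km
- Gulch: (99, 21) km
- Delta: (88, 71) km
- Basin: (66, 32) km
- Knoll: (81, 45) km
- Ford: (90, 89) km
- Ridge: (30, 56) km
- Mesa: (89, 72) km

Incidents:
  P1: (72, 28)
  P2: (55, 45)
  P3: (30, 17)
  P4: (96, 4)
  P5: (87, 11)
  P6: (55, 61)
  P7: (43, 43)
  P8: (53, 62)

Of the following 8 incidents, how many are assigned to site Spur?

1

P1 → Basin
P2 → Basin
P3 → Spur
P4 → Gulch
P5 → Gulch
P6 → Ridge
P7 → Ridge
P8 → Ridge
1 of the 8 goes to Spur.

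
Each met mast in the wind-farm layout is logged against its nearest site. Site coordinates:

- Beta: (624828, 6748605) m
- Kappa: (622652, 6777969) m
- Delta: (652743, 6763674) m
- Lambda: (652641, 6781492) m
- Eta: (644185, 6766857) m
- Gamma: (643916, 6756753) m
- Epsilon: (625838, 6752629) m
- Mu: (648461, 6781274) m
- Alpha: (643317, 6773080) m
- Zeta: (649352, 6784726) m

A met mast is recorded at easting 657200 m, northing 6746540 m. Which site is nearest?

Gamma

Squared distances to each site:
Beta: 1052210609.000; Kappa: 2181346345.000; Delta: 313438805.000; Lambda: 1242426785.000; Eta: 582170714.000; Gamma: 280770025.000; Epsilon: 1020650965.000; Mu: 1282820877.000; Alpha: 897109289.000; Zeta: 1519761700.000.
Minimum at Gamma.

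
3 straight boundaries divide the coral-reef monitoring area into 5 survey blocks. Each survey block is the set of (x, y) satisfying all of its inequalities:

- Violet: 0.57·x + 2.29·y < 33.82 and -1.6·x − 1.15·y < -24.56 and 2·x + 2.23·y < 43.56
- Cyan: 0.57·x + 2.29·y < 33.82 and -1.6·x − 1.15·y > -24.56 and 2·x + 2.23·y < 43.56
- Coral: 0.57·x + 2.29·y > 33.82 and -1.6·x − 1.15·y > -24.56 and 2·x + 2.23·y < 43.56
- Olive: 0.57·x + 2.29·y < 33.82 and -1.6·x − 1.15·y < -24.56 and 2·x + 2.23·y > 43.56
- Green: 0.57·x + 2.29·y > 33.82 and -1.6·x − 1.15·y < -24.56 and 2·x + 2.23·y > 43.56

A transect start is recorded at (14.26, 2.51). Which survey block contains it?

Violet

0.57·14.26 + 2.29·2.51 = 13.876, which is < 33.82
-1.6·14.26 − 1.15·2.51 = -25.703, which is < -24.56
2·14.26 + 2.23·2.51 = 34.117, which is < 43.56
This sign pattern matches Violet.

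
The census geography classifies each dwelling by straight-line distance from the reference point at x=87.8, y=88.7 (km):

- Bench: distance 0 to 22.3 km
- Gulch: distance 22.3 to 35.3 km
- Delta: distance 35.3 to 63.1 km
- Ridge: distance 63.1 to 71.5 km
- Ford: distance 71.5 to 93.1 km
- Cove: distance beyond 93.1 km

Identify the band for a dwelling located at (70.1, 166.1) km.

Ford

Distance = √((70.1−87.8)² + (166.1−88.7)²) = √(313.290 + 5990.760) = 79.398 km.
71.5 ≤ 79.398 < 93.1 → Ford.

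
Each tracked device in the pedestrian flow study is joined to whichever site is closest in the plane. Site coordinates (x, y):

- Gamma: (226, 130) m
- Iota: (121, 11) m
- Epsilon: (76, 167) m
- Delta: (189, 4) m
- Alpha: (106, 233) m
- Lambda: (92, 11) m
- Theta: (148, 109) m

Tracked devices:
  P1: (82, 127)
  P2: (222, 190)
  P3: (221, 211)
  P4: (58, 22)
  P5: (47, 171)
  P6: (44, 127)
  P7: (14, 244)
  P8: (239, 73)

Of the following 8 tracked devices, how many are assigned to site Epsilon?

P1 → Epsilon
P2 → Gamma
P3 → Gamma
P4 → Lambda
P5 → Epsilon
P6 → Epsilon
P7 → Alpha
P8 → Gamma
3 of the 8 go to Epsilon.

3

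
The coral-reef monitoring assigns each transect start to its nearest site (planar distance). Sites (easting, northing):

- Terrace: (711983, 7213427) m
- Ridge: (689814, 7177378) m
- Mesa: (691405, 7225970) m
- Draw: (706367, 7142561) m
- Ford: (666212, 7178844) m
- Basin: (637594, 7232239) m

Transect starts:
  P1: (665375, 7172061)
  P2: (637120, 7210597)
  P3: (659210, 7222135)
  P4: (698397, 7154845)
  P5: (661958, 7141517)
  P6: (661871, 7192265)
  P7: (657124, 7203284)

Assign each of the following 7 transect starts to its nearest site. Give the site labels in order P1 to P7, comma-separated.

P1 → Ford (d²=46709658.00)
P2 → Basin (d²=468600840.00)
P3 → Basin (d²=569342272.00)
P4 → Draw (d²=214417556.00)
P5 → Ford (d²=1411401445.00)
P6 → Ford (d²=198967522.00)
P7 → Ford (d²=679905344.00)

Ford, Basin, Basin, Draw, Ford, Ford, Ford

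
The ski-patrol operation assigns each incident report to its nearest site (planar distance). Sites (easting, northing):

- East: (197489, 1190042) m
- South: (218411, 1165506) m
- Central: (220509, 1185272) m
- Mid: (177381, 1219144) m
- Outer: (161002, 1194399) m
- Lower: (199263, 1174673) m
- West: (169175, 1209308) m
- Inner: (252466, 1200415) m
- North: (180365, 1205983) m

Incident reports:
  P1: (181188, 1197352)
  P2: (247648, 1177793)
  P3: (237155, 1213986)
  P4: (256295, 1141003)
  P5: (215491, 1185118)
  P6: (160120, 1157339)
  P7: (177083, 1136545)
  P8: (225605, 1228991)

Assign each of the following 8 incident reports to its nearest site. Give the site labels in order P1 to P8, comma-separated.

P1 → North (d²=75171490.00)
P2 → Inner (d²=534968008.00)
P3 → Inner (d²=418598762.00)
P4 → South (d²=2035594465.00)
P5 → Central (d²=25204040.00)
P6 → Outer (d²=1374221524.00)
P7 → Lower (d²=1945696784.00)
P8 → Inner (d²=1538101097.00)

North, Inner, Inner, South, Central, Outer, Lower, Inner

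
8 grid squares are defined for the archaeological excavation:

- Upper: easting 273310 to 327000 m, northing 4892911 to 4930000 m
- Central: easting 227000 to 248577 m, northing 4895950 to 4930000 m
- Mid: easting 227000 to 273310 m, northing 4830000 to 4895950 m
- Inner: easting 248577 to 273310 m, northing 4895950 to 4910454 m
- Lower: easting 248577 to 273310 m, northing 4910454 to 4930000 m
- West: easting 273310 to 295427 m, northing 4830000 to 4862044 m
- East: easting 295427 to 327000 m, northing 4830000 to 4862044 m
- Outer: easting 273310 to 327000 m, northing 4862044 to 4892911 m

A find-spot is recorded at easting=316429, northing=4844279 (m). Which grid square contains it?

East

The point has easting = 316429 and northing = 4844279.
Only East satisfies 295427 ≤ easting ≤ 327000 and 4830000 ≤ northing ≤ 4862044.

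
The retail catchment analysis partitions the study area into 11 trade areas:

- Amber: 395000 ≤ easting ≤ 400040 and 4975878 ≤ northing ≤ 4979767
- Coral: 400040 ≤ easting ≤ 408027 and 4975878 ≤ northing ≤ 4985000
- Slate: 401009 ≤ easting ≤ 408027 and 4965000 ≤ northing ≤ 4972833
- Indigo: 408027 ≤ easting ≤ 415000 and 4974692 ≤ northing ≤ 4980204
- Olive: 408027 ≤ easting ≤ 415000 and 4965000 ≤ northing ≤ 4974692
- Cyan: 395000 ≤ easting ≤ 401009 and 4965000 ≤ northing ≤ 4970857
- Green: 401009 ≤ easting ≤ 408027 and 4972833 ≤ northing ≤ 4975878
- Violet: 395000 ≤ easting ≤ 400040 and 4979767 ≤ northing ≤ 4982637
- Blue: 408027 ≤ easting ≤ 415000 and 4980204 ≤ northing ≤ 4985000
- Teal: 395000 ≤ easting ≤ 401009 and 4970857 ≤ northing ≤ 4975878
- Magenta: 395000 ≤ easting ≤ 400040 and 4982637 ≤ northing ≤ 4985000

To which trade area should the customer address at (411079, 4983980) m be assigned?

The point has easting = 411079 and northing = 4983980.
Only Blue satisfies 408027 ≤ easting ≤ 415000 and 4980204 ≤ northing ≤ 4985000.

Blue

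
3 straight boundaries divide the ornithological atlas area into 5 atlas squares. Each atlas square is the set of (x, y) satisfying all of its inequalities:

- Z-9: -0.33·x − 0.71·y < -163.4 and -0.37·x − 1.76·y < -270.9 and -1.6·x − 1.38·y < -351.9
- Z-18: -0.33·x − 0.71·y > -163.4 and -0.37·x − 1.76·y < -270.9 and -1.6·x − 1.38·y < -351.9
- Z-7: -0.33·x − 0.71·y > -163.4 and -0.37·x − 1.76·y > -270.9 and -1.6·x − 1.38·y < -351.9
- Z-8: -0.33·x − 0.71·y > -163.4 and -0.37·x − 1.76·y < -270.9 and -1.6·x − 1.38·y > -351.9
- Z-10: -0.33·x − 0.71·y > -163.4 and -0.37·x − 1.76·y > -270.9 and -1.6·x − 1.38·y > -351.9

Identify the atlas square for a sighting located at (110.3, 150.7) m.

Z-18

-0.33·110.3 − 0.71·150.7 = -143.396, which is > -163.4
-0.37·110.3 − 1.76·150.7 = -306.043, which is < -270.9
-1.6·110.3 − 1.38·150.7 = -384.446, which is < -351.9
This sign pattern matches Z-18.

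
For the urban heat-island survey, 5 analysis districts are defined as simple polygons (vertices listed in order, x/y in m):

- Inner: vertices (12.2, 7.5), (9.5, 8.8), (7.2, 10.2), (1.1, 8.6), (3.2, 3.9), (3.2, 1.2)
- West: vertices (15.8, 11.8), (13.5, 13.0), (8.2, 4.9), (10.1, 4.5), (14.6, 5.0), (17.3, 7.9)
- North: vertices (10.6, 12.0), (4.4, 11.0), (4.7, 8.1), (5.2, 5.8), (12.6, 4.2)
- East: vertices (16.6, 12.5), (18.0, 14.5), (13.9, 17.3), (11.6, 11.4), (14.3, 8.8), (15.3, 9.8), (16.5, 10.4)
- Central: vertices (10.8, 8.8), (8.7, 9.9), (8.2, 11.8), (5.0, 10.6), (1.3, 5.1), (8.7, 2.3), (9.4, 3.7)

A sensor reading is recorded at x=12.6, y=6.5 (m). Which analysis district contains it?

West

Cast a ray rightward from (12.6, 6.5). For each polygon, the edges (by vertex number in listed order) whose endpoints lie on opposite sides of y = 6.5, where each meets that height, and whether that is right or left of the point:
Inner: 4–5 at x≈2.04 (left), 6–1 at x≈10.77 (left) → 0 crossings.
West: 2–3 at x≈9.25 (left), 5–6 at x≈16.00 (right) → 1 crossing.
North: 3–4 at x≈5.05 (left), 5–1 at x≈12.01 (left) → 0 crossings.
East: no edge straddles that height → 0 crossings.
Central: 4–5 at x≈2.24 (left), 7–1 at x≈10.17 (left) → 0 crossings.
Only West has an odd count, so the point is inside West.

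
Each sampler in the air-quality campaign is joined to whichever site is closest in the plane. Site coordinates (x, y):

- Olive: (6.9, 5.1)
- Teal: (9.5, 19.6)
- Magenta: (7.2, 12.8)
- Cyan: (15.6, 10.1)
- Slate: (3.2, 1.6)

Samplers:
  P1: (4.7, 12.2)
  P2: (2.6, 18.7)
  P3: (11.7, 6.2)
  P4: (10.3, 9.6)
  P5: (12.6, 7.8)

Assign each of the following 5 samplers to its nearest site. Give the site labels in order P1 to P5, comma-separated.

P1 → Magenta (d²=6.61)
P2 → Teal (d²=48.42)
P3 → Olive (d²=24.25)
P4 → Magenta (d²=19.85)
P5 → Cyan (d²=14.29)

Magenta, Teal, Olive, Magenta, Cyan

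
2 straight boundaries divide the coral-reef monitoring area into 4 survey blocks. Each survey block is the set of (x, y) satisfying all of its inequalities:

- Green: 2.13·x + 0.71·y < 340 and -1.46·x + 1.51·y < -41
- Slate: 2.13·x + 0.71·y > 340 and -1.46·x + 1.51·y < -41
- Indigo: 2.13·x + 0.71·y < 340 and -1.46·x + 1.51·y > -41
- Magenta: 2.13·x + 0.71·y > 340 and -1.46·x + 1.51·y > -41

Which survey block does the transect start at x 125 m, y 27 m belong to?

Green

2.13·125 + 0.71·27 = 285.420, which is < 340
-1.46·125 + 1.51·27 = -141.730, which is < -41
This sign pattern matches Green.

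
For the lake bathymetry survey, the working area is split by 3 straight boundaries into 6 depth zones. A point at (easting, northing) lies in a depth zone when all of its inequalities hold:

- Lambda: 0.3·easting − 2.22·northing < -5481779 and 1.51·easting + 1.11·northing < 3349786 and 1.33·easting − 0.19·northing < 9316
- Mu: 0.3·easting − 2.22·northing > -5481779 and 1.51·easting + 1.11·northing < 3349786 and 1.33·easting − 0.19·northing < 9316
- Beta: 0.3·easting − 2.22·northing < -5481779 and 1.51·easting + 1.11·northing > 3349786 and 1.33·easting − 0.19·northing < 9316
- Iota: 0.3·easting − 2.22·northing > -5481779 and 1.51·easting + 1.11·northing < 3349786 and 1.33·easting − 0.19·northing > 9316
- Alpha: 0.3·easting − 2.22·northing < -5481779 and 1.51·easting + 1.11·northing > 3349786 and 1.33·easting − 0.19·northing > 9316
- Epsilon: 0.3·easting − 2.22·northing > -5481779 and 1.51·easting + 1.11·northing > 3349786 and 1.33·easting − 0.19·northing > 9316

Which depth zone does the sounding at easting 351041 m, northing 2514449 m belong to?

Mu

0.3·351041 − 2.22·2514449 = -5476764.480, which is > -5481779
1.51·351041 + 1.11·2514449 = 3321110.300, which is < 3349786
1.33·351041 − 0.19·2514449 = -10860.780, which is < 9316
This sign pattern matches Mu.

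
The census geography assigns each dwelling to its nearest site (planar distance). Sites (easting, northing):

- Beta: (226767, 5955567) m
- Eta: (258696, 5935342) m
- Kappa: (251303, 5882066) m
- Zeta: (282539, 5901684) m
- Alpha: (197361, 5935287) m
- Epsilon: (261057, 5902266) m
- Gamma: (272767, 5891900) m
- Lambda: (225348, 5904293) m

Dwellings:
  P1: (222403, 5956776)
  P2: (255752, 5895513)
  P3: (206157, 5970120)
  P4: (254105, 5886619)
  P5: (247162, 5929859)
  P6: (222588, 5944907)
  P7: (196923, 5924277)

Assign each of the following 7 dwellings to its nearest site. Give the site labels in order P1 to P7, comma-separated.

Beta, Epsilon, Beta, Kappa, Eta, Beta, Alpha

P1 → Beta (d²=20506177.00)
P2 → Epsilon (d²=73746034.00)
P3 → Beta (d²=636561909.00)
P4 → Kappa (d²=28581013.00)
P5 → Eta (d²=163096445.00)
P6 → Beta (d²=131099641.00)
P7 → Alpha (d²=121411944.00)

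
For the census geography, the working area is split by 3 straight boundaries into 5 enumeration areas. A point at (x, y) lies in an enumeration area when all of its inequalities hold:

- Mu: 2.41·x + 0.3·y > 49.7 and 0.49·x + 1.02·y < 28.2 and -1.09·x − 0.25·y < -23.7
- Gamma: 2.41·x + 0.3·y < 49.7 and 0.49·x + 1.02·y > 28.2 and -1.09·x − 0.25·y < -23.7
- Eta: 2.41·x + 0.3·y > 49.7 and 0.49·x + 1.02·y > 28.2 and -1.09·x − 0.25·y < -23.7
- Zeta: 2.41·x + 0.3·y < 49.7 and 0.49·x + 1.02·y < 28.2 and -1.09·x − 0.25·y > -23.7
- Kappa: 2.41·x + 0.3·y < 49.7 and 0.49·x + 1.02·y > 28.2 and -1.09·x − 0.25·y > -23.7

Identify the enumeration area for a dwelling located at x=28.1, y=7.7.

2.41·28.1 + 0.3·7.7 = 70.031, which is > 49.7
0.49·28.1 + 1.02·7.7 = 21.623, which is < 28.2
-1.09·28.1 − 0.25·7.7 = -32.554, which is < -23.7
This sign pattern matches Mu.

Mu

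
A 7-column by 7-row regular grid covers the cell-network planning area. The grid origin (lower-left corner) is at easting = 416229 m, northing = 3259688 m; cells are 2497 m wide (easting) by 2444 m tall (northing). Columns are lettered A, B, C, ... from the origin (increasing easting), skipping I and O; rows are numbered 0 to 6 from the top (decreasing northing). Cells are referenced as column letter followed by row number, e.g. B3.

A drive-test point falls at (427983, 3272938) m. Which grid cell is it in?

Column index: ⌊(427983 − 416229) / 2497⌋ = ⌊4.707⌋ = 4 → column E
Row offset from origin: ⌊(3272938 − 3259688) / 2444⌋ = ⌊5.421⌋ = 5 → row 1 (counted from top)

E1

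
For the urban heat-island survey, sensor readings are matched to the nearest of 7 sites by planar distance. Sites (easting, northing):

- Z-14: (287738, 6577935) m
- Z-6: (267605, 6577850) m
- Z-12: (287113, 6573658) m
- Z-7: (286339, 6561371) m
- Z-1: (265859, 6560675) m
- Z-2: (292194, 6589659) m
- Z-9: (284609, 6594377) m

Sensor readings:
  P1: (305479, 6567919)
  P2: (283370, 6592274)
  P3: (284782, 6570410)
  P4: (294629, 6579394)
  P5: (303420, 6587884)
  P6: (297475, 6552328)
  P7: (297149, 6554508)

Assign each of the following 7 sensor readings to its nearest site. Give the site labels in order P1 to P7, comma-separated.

Z-12, Z-9, Z-12, Z-14, Z-2, Z-7, Z-7

P1 → Z-12 (d²=370246077.00)
P2 → Z-9 (d²=5957730.00)
P3 → Z-12 (d²=15983065.00)
P4 → Z-14 (d²=49614562.00)
P5 → Z-2 (d²=129173701.00)
P6 → Z-7 (d²=205786345.00)
P7 → Z-7 (d²=163956869.00)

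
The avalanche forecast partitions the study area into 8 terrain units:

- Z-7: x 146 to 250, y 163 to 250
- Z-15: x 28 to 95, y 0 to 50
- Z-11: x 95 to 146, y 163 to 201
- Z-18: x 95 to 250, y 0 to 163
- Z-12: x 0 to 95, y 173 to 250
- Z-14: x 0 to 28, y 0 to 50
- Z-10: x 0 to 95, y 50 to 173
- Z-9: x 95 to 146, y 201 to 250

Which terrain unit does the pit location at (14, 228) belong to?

Z-12

The point has x = 14 and y = 228.
Only Z-12 satisfies 0 ≤ x ≤ 95 and 173 ≤ y ≤ 250.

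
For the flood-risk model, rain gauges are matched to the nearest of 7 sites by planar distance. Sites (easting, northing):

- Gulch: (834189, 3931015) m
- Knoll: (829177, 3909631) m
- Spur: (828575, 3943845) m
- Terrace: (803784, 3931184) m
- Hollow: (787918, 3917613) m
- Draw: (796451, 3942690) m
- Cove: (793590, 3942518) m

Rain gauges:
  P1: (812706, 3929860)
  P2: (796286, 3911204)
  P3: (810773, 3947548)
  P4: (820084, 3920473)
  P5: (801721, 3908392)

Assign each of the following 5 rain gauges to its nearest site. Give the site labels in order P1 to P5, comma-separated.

P1 → Terrace (d²=81355060.00)
P2 → Hollow (d²=111098705.00)
P3 → Draw (d²=228719848.00)
P4 → Knoll (d²=200231613.00)
P5 → Hollow (d²=275549650.00)

Terrace, Hollow, Draw, Knoll, Hollow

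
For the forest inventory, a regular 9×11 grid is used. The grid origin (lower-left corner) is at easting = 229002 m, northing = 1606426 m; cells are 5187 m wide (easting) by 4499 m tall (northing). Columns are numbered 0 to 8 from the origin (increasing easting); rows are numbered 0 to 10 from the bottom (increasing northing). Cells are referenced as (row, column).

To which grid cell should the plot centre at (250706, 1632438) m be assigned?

(5, 4)

Column index: ⌊(250706 − 229002) / 5187⌋ = ⌊4.184⌋ = 4
Row offset from origin: ⌊(1632438 − 1606426) / 4499⌋ = ⌊5.782⌋ = 5 → row 5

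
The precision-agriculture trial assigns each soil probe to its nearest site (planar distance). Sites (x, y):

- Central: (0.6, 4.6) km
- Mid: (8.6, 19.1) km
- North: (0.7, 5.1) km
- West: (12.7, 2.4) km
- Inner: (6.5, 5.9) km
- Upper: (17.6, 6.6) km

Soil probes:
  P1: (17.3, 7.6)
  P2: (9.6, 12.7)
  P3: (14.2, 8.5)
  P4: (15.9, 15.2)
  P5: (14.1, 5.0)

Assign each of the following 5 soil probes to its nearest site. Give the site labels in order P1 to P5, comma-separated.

Upper, Mid, Upper, Mid, West

P1 → Upper (d²=1.09)
P2 → Mid (d²=41.96)
P3 → Upper (d²=15.17)
P4 → Mid (d²=68.50)
P5 → West (d²=8.72)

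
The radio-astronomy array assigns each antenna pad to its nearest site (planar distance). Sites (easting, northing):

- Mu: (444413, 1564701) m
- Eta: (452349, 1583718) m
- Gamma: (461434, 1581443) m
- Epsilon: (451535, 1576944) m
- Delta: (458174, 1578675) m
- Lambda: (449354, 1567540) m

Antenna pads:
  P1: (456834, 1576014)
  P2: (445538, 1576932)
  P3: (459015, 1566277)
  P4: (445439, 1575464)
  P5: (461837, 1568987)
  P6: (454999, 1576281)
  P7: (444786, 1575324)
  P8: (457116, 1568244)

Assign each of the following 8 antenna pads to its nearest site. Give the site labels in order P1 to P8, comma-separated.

Delta, Epsilon, Lambda, Epsilon, Delta, Epsilon, Epsilon, Lambda

P1 → Delta (d²=8876521.00)
P2 → Epsilon (d²=35964153.00)
P3 → Lambda (d²=94930090.00)
P4 → Epsilon (d²=39351616.00)
P5 → Delta (d²=107274913.00)
P6 → Epsilon (d²=12438865.00)
P7 → Epsilon (d²=48173401.00)
P8 → Lambda (d²=60744260.00)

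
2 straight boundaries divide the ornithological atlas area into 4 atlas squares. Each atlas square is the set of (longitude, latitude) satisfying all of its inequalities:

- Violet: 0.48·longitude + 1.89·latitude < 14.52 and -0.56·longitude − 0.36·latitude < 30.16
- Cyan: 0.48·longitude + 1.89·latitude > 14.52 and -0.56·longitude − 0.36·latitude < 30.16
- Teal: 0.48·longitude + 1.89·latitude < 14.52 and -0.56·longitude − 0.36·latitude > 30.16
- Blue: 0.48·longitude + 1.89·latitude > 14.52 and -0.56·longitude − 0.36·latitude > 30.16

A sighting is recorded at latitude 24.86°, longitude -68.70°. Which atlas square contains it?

0.48·-68.70 + 1.89·24.86 = 14.009, which is < 14.52
-0.56·-68.70 − 0.36·24.86 = 29.522, which is < 30.16
This sign pattern matches Violet.

Violet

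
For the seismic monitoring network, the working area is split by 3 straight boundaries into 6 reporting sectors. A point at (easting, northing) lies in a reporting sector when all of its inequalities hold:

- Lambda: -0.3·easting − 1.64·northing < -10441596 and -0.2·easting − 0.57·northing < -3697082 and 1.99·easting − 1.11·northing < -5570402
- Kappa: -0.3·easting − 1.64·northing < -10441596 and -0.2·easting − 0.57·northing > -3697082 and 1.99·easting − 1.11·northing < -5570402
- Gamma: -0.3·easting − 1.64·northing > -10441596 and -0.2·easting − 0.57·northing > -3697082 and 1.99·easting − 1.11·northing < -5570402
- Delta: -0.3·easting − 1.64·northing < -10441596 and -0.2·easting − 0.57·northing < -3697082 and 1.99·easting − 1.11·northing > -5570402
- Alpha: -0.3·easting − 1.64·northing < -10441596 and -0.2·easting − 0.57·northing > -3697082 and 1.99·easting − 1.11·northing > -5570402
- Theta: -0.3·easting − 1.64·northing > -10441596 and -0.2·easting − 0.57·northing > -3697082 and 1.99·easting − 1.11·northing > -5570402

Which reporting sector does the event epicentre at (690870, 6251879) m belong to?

-0.3·690870 − 1.64·6251879 = -10460342.560, which is < -10441596
-0.2·690870 − 0.57·6251879 = -3701745.030, which is < -3697082
1.99·690870 − 1.11·6251879 = -5564754.390, which is > -5570402
This sign pattern matches Delta.

Delta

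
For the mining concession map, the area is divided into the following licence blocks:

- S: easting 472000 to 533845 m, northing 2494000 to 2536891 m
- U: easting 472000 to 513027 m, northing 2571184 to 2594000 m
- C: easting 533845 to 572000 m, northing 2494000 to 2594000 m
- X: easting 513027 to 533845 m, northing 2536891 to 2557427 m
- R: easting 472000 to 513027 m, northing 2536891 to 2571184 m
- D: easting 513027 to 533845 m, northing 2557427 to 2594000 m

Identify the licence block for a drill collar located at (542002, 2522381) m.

The point has easting = 542002 and northing = 2522381.
Only C satisfies 533845 ≤ easting ≤ 572000 and 2494000 ≤ northing ≤ 2594000.

C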